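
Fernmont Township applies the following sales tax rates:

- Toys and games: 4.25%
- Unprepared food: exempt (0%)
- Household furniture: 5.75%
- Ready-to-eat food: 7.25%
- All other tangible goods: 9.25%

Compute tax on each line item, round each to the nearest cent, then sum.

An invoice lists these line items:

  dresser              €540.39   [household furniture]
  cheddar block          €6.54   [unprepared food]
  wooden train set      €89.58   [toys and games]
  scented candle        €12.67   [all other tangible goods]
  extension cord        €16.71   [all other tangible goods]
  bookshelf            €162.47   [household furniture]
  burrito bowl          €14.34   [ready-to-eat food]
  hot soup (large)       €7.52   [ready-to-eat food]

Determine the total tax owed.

Dresser €540.39: household furniture → 5.75% → €31.07
Cheddar block €6.54: unprepared food → 0% → €0.00
Wooden train set €89.58: toys and games → 4.25% → €3.81
Scented candle €12.67: all other tangible goods → 9.25% → €1.17
Extension cord €16.71: all other tangible goods → 9.25% → €1.55
Bookshelf €162.47: household furniture → 5.75% → €9.34
Burrito bowl €14.34: ready-to-eat food → 7.25% → €1.04
Hot soup (large) €7.52: ready-to-eat food → 7.25% → €0.55
Total tax = €31.07 + €3.81 + €1.17 + €1.55 + €9.34 + €1.04 + €0.55 = €48.53

€48.53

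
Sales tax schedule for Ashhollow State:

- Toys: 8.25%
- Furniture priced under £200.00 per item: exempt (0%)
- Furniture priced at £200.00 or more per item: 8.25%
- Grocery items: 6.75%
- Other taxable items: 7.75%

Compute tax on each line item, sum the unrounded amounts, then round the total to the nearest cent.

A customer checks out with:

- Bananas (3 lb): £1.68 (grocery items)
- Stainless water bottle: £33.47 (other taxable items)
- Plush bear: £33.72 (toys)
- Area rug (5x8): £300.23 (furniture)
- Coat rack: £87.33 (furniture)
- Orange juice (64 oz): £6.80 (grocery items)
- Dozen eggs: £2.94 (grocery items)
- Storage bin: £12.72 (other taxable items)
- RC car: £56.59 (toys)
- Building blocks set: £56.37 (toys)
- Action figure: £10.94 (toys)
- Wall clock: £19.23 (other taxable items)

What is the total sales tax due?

£43.61

Bananas (3 lb) £1.68: grocery items → 6.75% → £0.1134
Stainless water bottle £33.47: other taxable items → 7.75% → £2.593925
Plush bear £33.72: toys → 8.25% → £2.7819
Area rug (5x8) £300.23: furniture, £200.00 or more → 8.25% → £24.768975
Coat rack £87.33: furniture, under £200.00 → 0% → £0.00
Orange juice (64 oz) £6.80: grocery items → 6.75% → £0.459
Dozen eggs £2.94: grocery items → 6.75% → £0.19845
Storage bin £12.72: other taxable items → 7.75% → £0.9858
RC car £56.59: toys → 8.25% → £4.668675
Building blocks set £56.37: toys → 8.25% → £4.650525
Action figure £10.94: toys → 8.25% → £0.90255
Wall clock £19.23: other taxable items → 7.75% → £1.490325
Unrounded tax sum = £43.613525 → £43.61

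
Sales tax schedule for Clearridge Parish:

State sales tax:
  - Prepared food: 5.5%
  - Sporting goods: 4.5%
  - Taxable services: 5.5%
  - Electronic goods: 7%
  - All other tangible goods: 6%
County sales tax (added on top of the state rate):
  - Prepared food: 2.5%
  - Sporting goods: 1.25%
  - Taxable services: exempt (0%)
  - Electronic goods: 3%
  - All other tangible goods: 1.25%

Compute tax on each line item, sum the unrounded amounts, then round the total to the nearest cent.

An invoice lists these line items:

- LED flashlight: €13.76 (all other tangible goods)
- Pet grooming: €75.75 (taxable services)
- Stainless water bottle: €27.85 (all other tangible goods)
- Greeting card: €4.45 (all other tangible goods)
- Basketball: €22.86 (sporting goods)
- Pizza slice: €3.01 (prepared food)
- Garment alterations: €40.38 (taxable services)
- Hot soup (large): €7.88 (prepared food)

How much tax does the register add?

€11.91

LED flashlight €13.76: all other tangible goods → 6% + 1.25% county = 7.25% → €0.9976
Pet grooming €75.75: taxable services → 5.5% + 0% county = 5.5% → €4.16625
Stainless water bottle €27.85: all other tangible goods → 6% + 1.25% county = 7.25% → €2.019125
Greeting card €4.45: all other tangible goods → 6% + 1.25% county = 7.25% → €0.322625
Basketball €22.86: sporting goods → 4.5% + 1.25% county = 5.75% → €1.31445
Pizza slice €3.01: prepared food → 5.5% + 2.5% county = 8% → €0.2408
Garment alterations €40.38: taxable services → 5.5% + 0% county = 5.5% → €2.2209
Hot soup (large) €7.88: prepared food → 5.5% + 2.5% county = 8% → €0.6304
Unrounded tax sum = €11.91215 → €11.91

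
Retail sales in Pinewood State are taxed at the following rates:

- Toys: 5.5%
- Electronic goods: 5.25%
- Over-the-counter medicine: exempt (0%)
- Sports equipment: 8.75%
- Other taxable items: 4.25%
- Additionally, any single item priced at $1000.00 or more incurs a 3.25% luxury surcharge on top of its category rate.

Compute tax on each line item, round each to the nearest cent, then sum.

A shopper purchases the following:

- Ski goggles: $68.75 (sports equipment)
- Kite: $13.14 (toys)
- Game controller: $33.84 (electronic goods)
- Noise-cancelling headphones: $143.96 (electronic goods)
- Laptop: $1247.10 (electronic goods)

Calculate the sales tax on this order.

$122.08

Ski goggles $68.75: sports equipment → 8.75% → $6.02
Kite $13.14: toys → 5.5% → $0.72
Game controller $33.84: electronic goods → 5.25% → $1.78
Noise-cancelling headphones $143.96: electronic goods → 5.25% → $7.56
Laptop $1247.10: electronic goods → 5.25% + 3.25% surcharge = 8.5% → $106.00
Total tax = $6.02 + $0.72 + $1.78 + $7.56 + $106.00 = $122.08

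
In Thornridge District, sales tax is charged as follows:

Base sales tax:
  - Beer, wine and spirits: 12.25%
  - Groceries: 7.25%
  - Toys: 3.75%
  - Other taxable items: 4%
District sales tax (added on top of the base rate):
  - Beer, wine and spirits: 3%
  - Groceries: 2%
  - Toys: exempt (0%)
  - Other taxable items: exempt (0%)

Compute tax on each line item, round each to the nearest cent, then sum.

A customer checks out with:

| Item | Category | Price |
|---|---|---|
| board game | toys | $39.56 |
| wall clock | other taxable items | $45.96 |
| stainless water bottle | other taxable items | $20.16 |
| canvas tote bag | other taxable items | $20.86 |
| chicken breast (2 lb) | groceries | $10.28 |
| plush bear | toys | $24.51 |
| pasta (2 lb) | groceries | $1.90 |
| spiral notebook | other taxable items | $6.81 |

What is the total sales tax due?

$7.28

Board game $39.56: toys → 3.75% + 0% district = 3.75% → $1.48
Wall clock $45.96: other taxable items → 4% + 0% district = 4% → $1.84
Stainless water bottle $20.16: other taxable items → 4% + 0% district = 4% → $0.81
Canvas tote bag $20.86: other taxable items → 4% + 0% district = 4% → $0.83
Chicken breast (2 lb) $10.28: groceries → 7.25% + 2% district = 9.25% → $0.95
Plush bear $24.51: toys → 3.75% + 0% district = 3.75% → $0.92
Pasta (2 lb) $1.90: groceries → 7.25% + 2% district = 9.25% → $0.18
Spiral notebook $6.81: other taxable items → 4% + 0% district = 4% → $0.27
Total tax = $1.48 + $1.84 + $0.81 + $0.83 + $0.95 + $0.92 + $0.18 + $0.27 = $7.28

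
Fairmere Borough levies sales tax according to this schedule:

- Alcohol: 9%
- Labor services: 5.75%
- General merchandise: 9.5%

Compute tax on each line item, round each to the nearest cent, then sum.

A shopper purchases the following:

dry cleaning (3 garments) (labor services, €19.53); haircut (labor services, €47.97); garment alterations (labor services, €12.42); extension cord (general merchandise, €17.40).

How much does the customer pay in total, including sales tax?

€103.56

Dry cleaning (3 garments) €19.53: labor services → 5.75% → €1.12
Haircut €47.97: labor services → 5.75% → €2.76
Garment alterations €12.42: labor services → 5.75% → €0.71
Extension cord €17.40: general merchandise → 9.5% → €1.65
Subtotal = €97.32; tax = €6.24; total due = €103.56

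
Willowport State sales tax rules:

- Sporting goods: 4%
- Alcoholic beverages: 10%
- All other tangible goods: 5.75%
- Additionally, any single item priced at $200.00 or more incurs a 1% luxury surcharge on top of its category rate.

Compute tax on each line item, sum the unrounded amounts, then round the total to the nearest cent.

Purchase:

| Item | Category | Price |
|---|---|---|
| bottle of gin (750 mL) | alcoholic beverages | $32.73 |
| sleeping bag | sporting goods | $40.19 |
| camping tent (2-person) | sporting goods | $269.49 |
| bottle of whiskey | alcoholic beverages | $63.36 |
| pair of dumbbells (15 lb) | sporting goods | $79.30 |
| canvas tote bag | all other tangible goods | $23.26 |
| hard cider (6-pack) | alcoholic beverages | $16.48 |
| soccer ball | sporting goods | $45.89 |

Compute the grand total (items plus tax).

$603.38

Bottle of gin (750 mL) $32.73: alcoholic beverages → 10% → $3.273
Sleeping bag $40.19: sporting goods → 4% → $1.6076
Camping tent (2-person) $269.49: sporting goods → 4% + 1% surcharge = 5% → $13.4745
Bottle of whiskey $63.36: alcoholic beverages → 10% → $6.336
Pair of dumbbells (15 lb) $79.30: sporting goods → 4% → $3.172
Canvas tote bag $23.26: all other tangible goods → 5.75% → $1.33745
Hard cider (6-pack) $16.48: alcoholic beverages → 10% → $1.648
Soccer ball $45.89: sporting goods → 4% → $1.8356
Subtotal = $570.70; unrounded tax = $32.68415 → $32.68; total due = $603.38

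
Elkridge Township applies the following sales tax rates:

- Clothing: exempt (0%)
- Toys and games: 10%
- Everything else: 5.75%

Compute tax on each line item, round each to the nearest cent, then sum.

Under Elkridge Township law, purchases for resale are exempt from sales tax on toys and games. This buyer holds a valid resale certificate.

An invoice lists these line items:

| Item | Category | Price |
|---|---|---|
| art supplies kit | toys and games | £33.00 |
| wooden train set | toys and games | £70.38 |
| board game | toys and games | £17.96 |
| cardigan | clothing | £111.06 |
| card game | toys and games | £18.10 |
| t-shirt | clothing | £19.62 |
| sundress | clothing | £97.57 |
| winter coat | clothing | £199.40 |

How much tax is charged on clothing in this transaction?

Cardigan £111.06: clothing → 0% → £0.00
T-shirt £19.62: clothing → 0% → £0.00
Sundress £97.57: clothing → 0% → £0.00
Winter coat £199.40: clothing → 0% → £0.00
Tax on clothing = £0.00 + £0.00 + £0.00 + £0.00 = £0.00

£0.00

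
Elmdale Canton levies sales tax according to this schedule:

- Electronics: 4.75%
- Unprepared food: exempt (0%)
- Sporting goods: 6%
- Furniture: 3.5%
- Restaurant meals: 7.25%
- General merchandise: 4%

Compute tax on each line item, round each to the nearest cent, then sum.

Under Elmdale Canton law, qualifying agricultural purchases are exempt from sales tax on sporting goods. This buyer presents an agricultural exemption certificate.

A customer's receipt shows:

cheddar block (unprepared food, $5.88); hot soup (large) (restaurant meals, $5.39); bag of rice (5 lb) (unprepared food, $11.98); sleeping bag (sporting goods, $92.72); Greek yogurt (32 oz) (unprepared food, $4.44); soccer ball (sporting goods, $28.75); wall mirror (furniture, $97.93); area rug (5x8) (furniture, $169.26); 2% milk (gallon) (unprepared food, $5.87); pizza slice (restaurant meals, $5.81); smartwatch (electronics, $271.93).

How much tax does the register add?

Cheddar block $5.88: unprepared food → 0% → $0.00
Hot soup (large) $5.39: restaurant meals → 7.25% → $0.39
Bag of rice (5 lb) $11.98: unprepared food → 0% → $0.00
Sleeping bag $92.72: sporting goods, buyer-exempt → 0% → $0.00
Greek yogurt (32 oz) $4.44: unprepared food → 0% → $0.00
Soccer ball $28.75: sporting goods, buyer-exempt → 0% → $0.00
Wall mirror $97.93: furniture → 3.5% → $3.43
Area rug (5x8) $169.26: furniture → 3.5% → $5.92
2% milk (gallon) $5.87: unprepared food → 0% → $0.00
Pizza slice $5.81: restaurant meals → 7.25% → $0.42
Smartwatch $271.93: electronics → 4.75% → $12.92
Total tax = $0.39 + $3.43 + $5.92 + $0.42 + $12.92 = $23.08

$23.08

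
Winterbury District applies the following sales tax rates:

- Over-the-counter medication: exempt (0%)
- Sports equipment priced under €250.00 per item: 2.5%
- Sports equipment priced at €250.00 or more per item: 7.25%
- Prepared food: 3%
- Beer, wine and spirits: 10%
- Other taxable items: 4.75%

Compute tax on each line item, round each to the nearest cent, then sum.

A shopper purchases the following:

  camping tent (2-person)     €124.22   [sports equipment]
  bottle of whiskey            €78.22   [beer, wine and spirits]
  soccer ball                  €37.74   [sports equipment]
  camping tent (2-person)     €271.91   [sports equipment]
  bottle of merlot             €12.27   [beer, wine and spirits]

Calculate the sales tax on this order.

Camping tent (2-person) €124.22: sports equipment, under €250.00 → 2.5% → €3.11
Bottle of whiskey €78.22: beer, wine and spirits → 10% → €7.82
Soccer ball €37.74: sports equipment, under €250.00 → 2.5% → €0.94
Camping tent (2-person) €271.91: sports equipment, €250.00 or more → 7.25% → €19.71
Bottle of merlot €12.27: beer, wine and spirits → 10% → €1.23
Total tax = €3.11 + €7.82 + €0.94 + €19.71 + €1.23 = €32.81

€32.81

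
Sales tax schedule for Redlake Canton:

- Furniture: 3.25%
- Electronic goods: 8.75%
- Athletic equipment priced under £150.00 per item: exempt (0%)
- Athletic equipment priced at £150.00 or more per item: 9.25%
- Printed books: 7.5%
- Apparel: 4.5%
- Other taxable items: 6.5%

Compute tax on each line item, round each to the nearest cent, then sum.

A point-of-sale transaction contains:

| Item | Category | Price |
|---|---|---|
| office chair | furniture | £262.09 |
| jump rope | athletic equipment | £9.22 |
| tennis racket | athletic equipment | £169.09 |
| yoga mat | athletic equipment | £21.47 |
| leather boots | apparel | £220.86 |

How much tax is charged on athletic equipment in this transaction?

£15.64

Jump rope £9.22: athletic equipment, under £150.00 → 0% → £0.00
Tennis racket £169.09: athletic equipment, £150.00 or more → 9.25% → £15.64
Yoga mat £21.47: athletic equipment, under £150.00 → 0% → £0.00
Tax on athletic equipment = £0.00 + £15.64 + £0.00 = £15.64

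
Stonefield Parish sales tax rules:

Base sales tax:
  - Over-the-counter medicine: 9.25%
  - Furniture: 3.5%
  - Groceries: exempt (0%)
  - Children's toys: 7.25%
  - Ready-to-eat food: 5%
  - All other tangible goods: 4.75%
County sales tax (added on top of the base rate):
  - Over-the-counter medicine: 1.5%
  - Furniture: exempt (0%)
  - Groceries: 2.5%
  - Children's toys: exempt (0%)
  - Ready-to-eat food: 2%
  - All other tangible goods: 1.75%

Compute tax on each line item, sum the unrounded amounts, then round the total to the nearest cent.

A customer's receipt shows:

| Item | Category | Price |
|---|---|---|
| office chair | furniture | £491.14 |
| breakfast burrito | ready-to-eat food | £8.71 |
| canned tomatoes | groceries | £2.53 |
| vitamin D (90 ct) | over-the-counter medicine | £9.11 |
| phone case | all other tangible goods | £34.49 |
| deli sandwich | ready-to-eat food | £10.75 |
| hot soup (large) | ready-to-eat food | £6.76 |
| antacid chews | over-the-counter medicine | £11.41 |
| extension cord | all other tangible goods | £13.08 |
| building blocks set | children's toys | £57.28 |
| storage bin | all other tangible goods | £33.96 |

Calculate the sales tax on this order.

£30.75

Office chair £491.14: furniture → 3.5% + 0% county = 3.5% → £17.1899
Breakfast burrito £8.71: ready-to-eat food → 5% + 2% county = 7% → £0.6097
Canned tomatoes £2.53: groceries → 0% + 2.5% county = 2.5% → £0.06325
Vitamin D (90 ct) £9.11: over-the-counter medicine → 9.25% + 1.5% county = 10.75% → £0.979325
Phone case £34.49: all other tangible goods → 4.75% + 1.75% county = 6.5% → £2.24185
Deli sandwich £10.75: ready-to-eat food → 5% + 2% county = 7% → £0.7525
Hot soup (large) £6.76: ready-to-eat food → 5% + 2% county = 7% → £0.4732
Antacid chews £11.41: over-the-counter medicine → 9.25% + 1.5% county = 10.75% → £1.226575
Extension cord £13.08: all other tangible goods → 4.75% + 1.75% county = 6.5% → £0.8502
Building blocks set £57.28: children's toys → 7.25% + 0% county = 7.25% → £4.1528
Storage bin £33.96: all other tangible goods → 4.75% + 1.75% county = 6.5% → £2.2074
Unrounded tax sum = £30.7467 → £30.75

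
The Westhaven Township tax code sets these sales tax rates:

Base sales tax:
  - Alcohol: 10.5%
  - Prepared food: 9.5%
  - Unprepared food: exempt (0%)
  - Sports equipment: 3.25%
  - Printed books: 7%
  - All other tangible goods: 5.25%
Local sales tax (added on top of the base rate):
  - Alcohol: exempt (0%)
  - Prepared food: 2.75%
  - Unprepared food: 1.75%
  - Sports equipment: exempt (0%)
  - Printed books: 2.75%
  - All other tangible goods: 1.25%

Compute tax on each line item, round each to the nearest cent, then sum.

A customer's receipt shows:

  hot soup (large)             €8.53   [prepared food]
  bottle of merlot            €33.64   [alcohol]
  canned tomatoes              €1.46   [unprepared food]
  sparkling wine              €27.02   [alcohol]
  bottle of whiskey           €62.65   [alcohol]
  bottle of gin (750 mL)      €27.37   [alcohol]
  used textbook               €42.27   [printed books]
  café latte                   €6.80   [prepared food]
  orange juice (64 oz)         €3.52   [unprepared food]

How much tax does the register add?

Hot soup (large) €8.53: prepared food → 9.5% + 2.75% local = 12.25% → €1.04
Bottle of merlot €33.64: alcohol → 10.5% + 0% local = 10.5% → €3.53
Canned tomatoes €1.46: unprepared food → 0% + 1.75% local = 1.75% → €0.03
Sparkling wine €27.02: alcohol → 10.5% + 0% local = 10.5% → €2.84
Bottle of whiskey €62.65: alcohol → 10.5% + 0% local = 10.5% → €6.58
Bottle of gin (750 mL) €27.37: alcohol → 10.5% + 0% local = 10.5% → €2.87
Used textbook €42.27: printed books → 7% + 2.75% local = 9.75% → €4.12
Café latte €6.80: prepared food → 9.5% + 2.75% local = 12.25% → €0.83
Orange juice (64 oz) €3.52: unprepared food → 0% + 1.75% local = 1.75% → €0.06
Total tax = €1.04 + €3.53 + €0.03 + €2.84 + €6.58 + €2.87 + €4.12 + €0.83 + €0.06 = €21.90

€21.90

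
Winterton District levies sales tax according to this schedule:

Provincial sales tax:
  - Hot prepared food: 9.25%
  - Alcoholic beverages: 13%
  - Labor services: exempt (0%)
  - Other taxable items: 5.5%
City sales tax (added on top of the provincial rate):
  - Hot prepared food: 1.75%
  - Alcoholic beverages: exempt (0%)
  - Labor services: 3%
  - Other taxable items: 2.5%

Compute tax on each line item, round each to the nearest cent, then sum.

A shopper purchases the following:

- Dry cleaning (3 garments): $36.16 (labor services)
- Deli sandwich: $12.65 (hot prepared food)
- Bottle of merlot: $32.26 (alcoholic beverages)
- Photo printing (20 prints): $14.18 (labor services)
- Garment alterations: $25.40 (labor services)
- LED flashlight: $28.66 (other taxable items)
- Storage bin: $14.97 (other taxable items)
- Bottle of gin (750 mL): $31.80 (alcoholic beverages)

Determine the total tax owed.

Dry cleaning (3 garments) $36.16: labor services → 0% + 3% city = 3% → $1.08
Deli sandwich $12.65: hot prepared food → 9.25% + 1.75% city = 11% → $1.39
Bottle of merlot $32.26: alcoholic beverages → 13% + 0% city = 13% → $4.19
Photo printing (20 prints) $14.18: labor services → 0% + 3% city = 3% → $0.43
Garment alterations $25.40: labor services → 0% + 3% city = 3% → $0.76
LED flashlight $28.66: other taxable items → 5.5% + 2.5% city = 8% → $2.29
Storage bin $14.97: other taxable items → 5.5% + 2.5% city = 8% → $1.20
Bottle of gin (750 mL) $31.80: alcoholic beverages → 13% + 0% city = 13% → $4.13
Total tax = $1.08 + $1.39 + $4.19 + $0.43 + $0.76 + $2.29 + $1.20 + $4.13 = $15.47

$15.47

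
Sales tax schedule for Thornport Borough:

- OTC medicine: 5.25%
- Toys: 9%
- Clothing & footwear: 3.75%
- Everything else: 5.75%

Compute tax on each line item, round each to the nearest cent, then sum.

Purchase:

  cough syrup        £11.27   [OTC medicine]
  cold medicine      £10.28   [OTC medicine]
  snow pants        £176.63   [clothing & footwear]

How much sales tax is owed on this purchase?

£7.75

Cough syrup £11.27: OTC medicine → 5.25% → £0.59
Cold medicine £10.28: OTC medicine → 5.25% → £0.54
Snow pants £176.63: clothing & footwear → 3.75% → £6.62
Total tax = £0.59 + £0.54 + £6.62 = £7.75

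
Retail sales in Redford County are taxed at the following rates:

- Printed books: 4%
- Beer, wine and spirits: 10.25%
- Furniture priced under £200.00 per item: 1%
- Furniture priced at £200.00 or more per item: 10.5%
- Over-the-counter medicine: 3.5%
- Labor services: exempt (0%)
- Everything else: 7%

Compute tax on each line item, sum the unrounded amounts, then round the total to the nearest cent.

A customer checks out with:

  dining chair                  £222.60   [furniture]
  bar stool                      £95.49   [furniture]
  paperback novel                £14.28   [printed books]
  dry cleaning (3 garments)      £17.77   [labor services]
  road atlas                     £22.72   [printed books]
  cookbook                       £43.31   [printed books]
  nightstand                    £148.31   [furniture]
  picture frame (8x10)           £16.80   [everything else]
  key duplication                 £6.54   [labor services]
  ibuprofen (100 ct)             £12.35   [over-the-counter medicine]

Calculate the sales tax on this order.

£30.63

Dining chair £222.60: furniture, £200.00 or more → 10.5% → £23.373
Bar stool £95.49: furniture, under £200.00 → 1% → £0.9549
Paperback novel £14.28: printed books → 4% → £0.5712
Dry cleaning (3 garments) £17.77: labor services → 0% → £0.00
Road atlas £22.72: printed books → 4% → £0.9088
Cookbook £43.31: printed books → 4% → £1.7324
Nightstand £148.31: furniture, under £200.00 → 1% → £1.4831
Picture frame (8x10) £16.80: everything else → 7% → £1.176
Key duplication £6.54: labor services → 0% → £0.00
Ibuprofen (100 ct) £12.35: over-the-counter medicine → 3.5% → £0.43225
Unrounded tax sum = £30.63165 → £30.63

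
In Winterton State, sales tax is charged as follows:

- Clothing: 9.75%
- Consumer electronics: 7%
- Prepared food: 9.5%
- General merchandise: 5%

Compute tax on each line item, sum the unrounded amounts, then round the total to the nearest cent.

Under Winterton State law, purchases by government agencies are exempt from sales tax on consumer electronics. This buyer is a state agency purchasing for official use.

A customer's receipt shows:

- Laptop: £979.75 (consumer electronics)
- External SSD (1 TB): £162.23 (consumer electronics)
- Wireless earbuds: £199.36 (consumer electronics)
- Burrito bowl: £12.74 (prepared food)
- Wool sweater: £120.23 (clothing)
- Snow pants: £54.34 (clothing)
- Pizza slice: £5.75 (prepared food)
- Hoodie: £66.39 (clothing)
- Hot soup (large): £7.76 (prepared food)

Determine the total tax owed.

£25.99

Laptop £979.75: consumer electronics, buyer-exempt → 0% → £0.00
External SSD (1 TB) £162.23: consumer electronics, buyer-exempt → 0% → £0.00
Wireless earbuds £199.36: consumer electronics, buyer-exempt → 0% → £0.00
Burrito bowl £12.74: prepared food → 9.5% → £1.2103
Wool sweater £120.23: clothing → 9.75% → £11.722425
Snow pants £54.34: clothing → 9.75% → £5.29815
Pizza slice £5.75: prepared food → 9.5% → £0.54625
Hoodie £66.39: clothing → 9.75% → £6.473025
Hot soup (large) £7.76: prepared food → 9.5% → £0.7372
Unrounded tax sum = £25.98735 → £25.99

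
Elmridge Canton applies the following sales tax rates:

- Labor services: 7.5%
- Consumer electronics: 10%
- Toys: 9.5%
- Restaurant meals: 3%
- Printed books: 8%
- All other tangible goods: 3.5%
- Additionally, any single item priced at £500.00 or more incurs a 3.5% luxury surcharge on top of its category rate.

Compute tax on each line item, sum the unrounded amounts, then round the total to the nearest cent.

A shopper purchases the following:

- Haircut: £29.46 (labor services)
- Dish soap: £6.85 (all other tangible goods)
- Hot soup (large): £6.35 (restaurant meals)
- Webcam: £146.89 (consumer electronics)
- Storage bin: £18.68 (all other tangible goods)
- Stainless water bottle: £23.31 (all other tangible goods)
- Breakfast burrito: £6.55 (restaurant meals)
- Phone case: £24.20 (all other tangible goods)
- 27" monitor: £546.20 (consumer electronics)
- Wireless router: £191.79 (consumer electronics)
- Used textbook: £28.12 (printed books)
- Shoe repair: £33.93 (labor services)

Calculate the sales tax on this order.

£117.55

Haircut £29.46: labor services → 7.5% → £2.2095
Dish soap £6.85: all other tangible goods → 3.5% → £0.23975
Hot soup (large) £6.35: restaurant meals → 3% → £0.1905
Webcam £146.89: consumer electronics → 10% → £14.689
Storage bin £18.68: all other tangible goods → 3.5% → £0.6538
Stainless water bottle £23.31: all other tangible goods → 3.5% → £0.81585
Breakfast burrito £6.55: restaurant meals → 3% → £0.1965
Phone case £24.20: all other tangible goods → 3.5% → £0.847
27" monitor £546.20: consumer electronics → 10% + 3.5% surcharge = 13.5% → £73.737
Wireless router £191.79: consumer electronics → 10% → £19.179
Used textbook £28.12: printed books → 8% → £2.2496
Shoe repair £33.93: labor services → 7.5% → £2.54475
Unrounded tax sum = £117.55225 → £117.55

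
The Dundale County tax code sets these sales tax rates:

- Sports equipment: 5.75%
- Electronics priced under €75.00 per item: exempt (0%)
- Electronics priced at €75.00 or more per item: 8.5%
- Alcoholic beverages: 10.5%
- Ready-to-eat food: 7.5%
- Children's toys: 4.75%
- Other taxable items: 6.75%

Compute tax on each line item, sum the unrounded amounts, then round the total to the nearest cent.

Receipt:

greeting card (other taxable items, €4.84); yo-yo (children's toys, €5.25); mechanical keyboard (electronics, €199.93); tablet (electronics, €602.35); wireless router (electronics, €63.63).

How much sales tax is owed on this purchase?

€68.77

Greeting card €4.84: other taxable items → 6.75% → €0.3267
Yo-yo €5.25: children's toys → 4.75% → €0.249375
Mechanical keyboard €199.93: electronics, €75.00 or more → 8.5% → €16.99405
Tablet €602.35: electronics, €75.00 or more → 8.5% → €51.19975
Wireless router €63.63: electronics, under €75.00 → 0% → €0.00
Unrounded tax sum = €68.769875 → €68.77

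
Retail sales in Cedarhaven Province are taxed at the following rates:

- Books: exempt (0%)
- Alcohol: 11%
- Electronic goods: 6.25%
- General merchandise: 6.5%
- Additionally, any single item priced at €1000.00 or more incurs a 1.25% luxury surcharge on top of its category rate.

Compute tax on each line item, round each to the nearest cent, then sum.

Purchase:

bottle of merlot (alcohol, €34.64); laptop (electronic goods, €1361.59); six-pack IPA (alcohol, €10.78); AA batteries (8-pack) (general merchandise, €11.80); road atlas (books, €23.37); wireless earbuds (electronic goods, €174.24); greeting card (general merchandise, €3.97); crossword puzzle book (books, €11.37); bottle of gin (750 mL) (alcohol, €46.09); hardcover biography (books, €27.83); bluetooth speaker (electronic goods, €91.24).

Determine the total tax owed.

Bottle of merlot €34.64: alcohol → 11% → €3.81
Laptop €1361.59: electronic goods → 6.25% + 1.25% surcharge = 7.5% → €102.12
Six-pack IPA €10.78: alcohol → 11% → €1.19
AA batteries (8-pack) €11.80: general merchandise → 6.5% → €0.77
Road atlas €23.37: books → 0% → €0.00
Wireless earbuds €174.24: electronic goods → 6.25% → €10.89
Greeting card €3.97: general merchandise → 6.5% → €0.26
Crossword puzzle book €11.37: books → 0% → €0.00
Bottle of gin (750 mL) €46.09: alcohol → 11% → €5.07
Hardcover biography €27.83: books → 0% → €0.00
Bluetooth speaker €91.24: electronic goods → 6.25% → €5.70
Total tax = €3.81 + €102.12 + €1.19 + €0.77 + €10.89 + €0.26 + €5.07 + €5.70 = €129.81

€129.81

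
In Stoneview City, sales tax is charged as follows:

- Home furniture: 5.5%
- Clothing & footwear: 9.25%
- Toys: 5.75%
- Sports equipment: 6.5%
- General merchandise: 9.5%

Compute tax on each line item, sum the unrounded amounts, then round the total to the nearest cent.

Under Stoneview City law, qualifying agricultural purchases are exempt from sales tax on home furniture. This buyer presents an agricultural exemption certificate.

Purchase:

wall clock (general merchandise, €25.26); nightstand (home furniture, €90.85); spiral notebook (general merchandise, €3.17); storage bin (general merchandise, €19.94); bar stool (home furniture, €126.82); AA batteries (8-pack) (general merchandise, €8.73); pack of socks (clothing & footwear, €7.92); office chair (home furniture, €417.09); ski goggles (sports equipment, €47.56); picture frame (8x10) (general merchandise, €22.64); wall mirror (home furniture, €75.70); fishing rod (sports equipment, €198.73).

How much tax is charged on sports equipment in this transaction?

Ski goggles €47.56: sports equipment → 6.5% → €3.0914
Fishing rod €198.73: sports equipment → 6.5% → €12.91745
Tax on sports equipment: unrounded sum = €16.00885 → €16.01

€16.01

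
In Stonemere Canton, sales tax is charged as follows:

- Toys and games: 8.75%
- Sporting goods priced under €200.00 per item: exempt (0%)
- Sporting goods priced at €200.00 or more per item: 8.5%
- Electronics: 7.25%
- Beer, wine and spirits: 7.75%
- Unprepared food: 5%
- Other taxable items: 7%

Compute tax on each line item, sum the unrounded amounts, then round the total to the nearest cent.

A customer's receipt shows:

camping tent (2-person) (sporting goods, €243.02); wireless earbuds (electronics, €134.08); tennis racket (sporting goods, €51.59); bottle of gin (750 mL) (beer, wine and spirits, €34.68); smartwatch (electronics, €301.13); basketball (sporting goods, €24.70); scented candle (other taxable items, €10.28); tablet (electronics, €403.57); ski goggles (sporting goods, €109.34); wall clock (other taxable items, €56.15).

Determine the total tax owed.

Camping tent (2-person) €243.02: sporting goods, €200.00 or more → 8.5% → €20.6567
Wireless earbuds €134.08: electronics → 7.25% → €9.7208
Tennis racket €51.59: sporting goods, under €200.00 → 0% → €0.00
Bottle of gin (750 mL) €34.68: beer, wine and spirits → 7.75% → €2.6877
Smartwatch €301.13: electronics → 7.25% → €21.831925
Basketball €24.70: sporting goods, under €200.00 → 0% → €0.00
Scented candle €10.28: other taxable items → 7% → €0.7196
Tablet €403.57: electronics → 7.25% → €29.258825
Ski goggles €109.34: sporting goods, under €200.00 → 0% → €0.00
Wall clock €56.15: other taxable items → 7% → €3.9305
Unrounded tax sum = €88.80605 → €88.81

€88.81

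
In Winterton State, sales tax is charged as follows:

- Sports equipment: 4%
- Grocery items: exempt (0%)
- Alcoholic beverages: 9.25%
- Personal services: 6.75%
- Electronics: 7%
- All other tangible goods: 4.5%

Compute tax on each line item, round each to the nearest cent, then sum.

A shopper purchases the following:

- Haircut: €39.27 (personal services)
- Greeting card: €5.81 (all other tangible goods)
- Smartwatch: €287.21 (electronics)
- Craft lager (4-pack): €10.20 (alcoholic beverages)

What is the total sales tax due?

€23.95

Haircut €39.27: personal services → 6.75% → €2.65
Greeting card €5.81: all other tangible goods → 4.5% → €0.26
Smartwatch €287.21: electronics → 7% → €20.10
Craft lager (4-pack) €10.20: alcoholic beverages → 9.25% → €0.94
Total tax = €2.65 + €0.26 + €20.10 + €0.94 = €23.95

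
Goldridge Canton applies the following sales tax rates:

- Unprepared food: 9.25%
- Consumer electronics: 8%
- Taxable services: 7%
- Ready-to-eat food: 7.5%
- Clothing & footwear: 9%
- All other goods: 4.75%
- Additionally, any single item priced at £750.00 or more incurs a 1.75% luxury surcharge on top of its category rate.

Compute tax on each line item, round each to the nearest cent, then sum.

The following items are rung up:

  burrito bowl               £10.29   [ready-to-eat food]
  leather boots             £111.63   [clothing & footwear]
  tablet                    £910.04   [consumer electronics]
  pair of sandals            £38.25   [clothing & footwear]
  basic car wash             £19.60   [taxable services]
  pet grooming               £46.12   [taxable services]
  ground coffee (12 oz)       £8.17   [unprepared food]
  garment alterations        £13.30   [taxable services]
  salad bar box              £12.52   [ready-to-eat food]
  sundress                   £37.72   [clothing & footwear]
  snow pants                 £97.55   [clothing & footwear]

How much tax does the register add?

Burrito bowl £10.29: ready-to-eat food → 7.5% → £0.77
Leather boots £111.63: clothing & footwear → 9% → £10.05
Tablet £910.04: consumer electronics → 8% + 1.75% surcharge = 9.75% → £88.73
Pair of sandals £38.25: clothing & footwear → 9% → £3.44
Basic car wash £19.60: taxable services → 7% → £1.37
Pet grooming £46.12: taxable services → 7% → £3.23
Ground coffee (12 oz) £8.17: unprepared food → 9.25% → £0.76
Garment alterations £13.30: taxable services → 7% → £0.93
Salad bar box £12.52: ready-to-eat food → 7.5% → £0.94
Sundress £37.72: clothing & footwear → 9% → £3.39
Snow pants £97.55: clothing & footwear → 9% → £8.78
Total tax = £0.77 + £10.05 + £88.73 + £3.44 + £1.37 + £3.23 + £0.76 + £0.93 + £0.94 + £3.39 + £8.78 = £122.39

£122.39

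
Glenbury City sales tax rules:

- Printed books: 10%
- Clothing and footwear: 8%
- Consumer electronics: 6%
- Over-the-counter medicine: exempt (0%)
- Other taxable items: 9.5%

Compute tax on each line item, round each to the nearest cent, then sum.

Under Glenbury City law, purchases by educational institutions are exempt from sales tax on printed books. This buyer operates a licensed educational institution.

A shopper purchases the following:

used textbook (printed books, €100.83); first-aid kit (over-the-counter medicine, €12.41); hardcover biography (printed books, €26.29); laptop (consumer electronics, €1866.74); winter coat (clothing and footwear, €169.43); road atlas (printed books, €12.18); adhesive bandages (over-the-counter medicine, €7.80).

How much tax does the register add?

Used textbook €100.83: printed books, buyer-exempt → 0% → €0.00
First-aid kit €12.41: over-the-counter medicine → 0% → €0.00
Hardcover biography €26.29: printed books, buyer-exempt → 0% → €0.00
Laptop €1866.74: consumer electronics → 6% → €112.00
Winter coat €169.43: clothing and footwear → 8% → €13.55
Road atlas €12.18: printed books, buyer-exempt → 0% → €0.00
Adhesive bandages €7.80: over-the-counter medicine → 0% → €0.00
Total tax = €112.00 + €13.55 = €125.55

€125.55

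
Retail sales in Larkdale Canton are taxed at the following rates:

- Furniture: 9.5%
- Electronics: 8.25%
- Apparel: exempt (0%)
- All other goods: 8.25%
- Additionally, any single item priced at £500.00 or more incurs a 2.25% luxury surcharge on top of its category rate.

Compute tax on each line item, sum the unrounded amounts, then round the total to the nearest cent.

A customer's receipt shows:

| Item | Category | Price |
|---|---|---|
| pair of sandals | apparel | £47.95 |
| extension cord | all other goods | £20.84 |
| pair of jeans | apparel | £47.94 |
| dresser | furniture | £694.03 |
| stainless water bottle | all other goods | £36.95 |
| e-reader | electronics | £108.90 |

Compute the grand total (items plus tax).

Pair of sandals £47.95: apparel → 0% → £0.00
Extension cord £20.84: all other goods → 8.25% → £1.7193
Pair of jeans £47.94: apparel → 0% → £0.00
Dresser £694.03: furniture → 9.5% + 2.25% surcharge = 11.75% → £81.548525
Stainless water bottle £36.95: all other goods → 8.25% → £3.048375
E-reader £108.90: electronics → 8.25% → £8.98425
Subtotal = £956.61; unrounded tax = £95.30045 → £95.30; total due = £1051.91

£1051.91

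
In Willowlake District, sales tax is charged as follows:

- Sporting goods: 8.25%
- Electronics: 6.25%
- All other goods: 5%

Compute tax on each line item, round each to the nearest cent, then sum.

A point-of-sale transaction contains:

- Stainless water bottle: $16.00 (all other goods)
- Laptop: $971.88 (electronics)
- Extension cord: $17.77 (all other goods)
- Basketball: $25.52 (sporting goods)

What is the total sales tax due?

$64.54

Stainless water bottle $16.00: all other goods → 5% → $0.80
Laptop $971.88: electronics → 6.25% → $60.74
Extension cord $17.77: all other goods → 5% → $0.89
Basketball $25.52: sporting goods → 8.25% → $2.11
Total tax = $0.80 + $60.74 + $0.89 + $2.11 = $64.54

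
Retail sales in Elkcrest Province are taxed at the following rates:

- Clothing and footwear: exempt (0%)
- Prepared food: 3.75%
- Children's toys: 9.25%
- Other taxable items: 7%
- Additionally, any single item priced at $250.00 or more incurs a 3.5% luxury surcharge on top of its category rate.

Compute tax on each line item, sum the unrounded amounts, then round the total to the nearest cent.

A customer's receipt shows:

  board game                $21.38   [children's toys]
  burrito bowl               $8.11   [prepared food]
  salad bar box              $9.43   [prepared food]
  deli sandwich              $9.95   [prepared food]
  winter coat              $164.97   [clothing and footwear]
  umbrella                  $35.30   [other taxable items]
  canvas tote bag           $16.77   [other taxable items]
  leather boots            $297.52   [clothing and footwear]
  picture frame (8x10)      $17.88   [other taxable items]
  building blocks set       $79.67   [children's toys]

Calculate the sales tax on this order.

Board game $21.38: children's toys → 9.25% → $1.97765
Burrito bowl $8.11: prepared food → 3.75% → $0.304125
Salad bar box $9.43: prepared food → 3.75% → $0.353625
Deli sandwich $9.95: prepared food → 3.75% → $0.373125
Winter coat $164.97: clothing and footwear → 0% → $0.00
Umbrella $35.30: other taxable items → 7% → $2.471
Canvas tote bag $16.77: other taxable items → 7% → $1.1739
Leather boots $297.52: clothing and footwear → 0% + 3.5% surcharge = 3.5% → $10.4132
Picture frame (8x10) $17.88: other taxable items → 7% → $1.2516
Building blocks set $79.67: children's toys → 9.25% → $7.369475
Unrounded tax sum = $25.6877 → $25.69

$25.69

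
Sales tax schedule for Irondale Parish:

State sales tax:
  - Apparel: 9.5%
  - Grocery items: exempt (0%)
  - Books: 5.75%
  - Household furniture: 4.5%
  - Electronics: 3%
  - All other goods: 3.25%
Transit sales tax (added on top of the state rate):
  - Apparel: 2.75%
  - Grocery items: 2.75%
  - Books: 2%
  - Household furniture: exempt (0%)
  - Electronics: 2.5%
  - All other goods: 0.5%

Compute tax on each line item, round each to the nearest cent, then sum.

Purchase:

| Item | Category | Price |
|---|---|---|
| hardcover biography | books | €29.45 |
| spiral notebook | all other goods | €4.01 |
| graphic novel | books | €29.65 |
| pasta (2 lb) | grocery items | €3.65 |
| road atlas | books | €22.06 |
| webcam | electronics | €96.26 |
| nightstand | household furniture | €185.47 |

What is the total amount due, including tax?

Hardcover biography €29.45: books → 5.75% + 2% transit = 7.75% → €2.28
Spiral notebook €4.01: all other goods → 3.25% + 0.5% transit = 3.75% → €0.15
Graphic novel €29.65: books → 5.75% + 2% transit = 7.75% → €2.30
Pasta (2 lb) €3.65: grocery items → 0% + 2.75% transit = 2.75% → €0.10
Road atlas €22.06: books → 5.75% + 2% transit = 7.75% → €1.71
Webcam €96.26: electronics → 3% + 2.5% transit = 5.5% → €5.29
Nightstand €185.47: household furniture → 4.5% + 0% transit = 4.5% → €8.35
Subtotal = €370.55; tax = €20.18; total due = €390.73

€390.73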